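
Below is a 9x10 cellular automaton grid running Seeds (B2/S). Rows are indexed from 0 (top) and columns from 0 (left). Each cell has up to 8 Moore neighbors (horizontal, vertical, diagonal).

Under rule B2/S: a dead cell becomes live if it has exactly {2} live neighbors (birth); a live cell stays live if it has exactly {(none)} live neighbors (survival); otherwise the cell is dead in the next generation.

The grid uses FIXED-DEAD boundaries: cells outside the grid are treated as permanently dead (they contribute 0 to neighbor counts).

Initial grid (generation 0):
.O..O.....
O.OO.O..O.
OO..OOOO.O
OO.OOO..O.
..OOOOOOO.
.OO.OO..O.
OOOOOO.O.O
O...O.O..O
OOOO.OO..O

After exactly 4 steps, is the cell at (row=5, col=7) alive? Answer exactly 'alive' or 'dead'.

Simulating step by step:
Generation 0 (given above): 51 live cells
Generation 1: 5 live cells
O....O....
.........O
..........
..........
..........
..........
..........
..........
.......OO.
Generation 2: 2 live cells
..........
..........
..........
..........
..........
..........
..........
.......OO.
..........
Generation 3: 4 live cells
..........
..........
..........
..........
..........
..........
.......OO.
..........
.......OO.
Generation 4: 4 live cells
..........
..........
..........
..........
..........
.......OO.
..........
......O..O
..........

Cell (5,7) at generation 4: 1 -> alive

Answer: alive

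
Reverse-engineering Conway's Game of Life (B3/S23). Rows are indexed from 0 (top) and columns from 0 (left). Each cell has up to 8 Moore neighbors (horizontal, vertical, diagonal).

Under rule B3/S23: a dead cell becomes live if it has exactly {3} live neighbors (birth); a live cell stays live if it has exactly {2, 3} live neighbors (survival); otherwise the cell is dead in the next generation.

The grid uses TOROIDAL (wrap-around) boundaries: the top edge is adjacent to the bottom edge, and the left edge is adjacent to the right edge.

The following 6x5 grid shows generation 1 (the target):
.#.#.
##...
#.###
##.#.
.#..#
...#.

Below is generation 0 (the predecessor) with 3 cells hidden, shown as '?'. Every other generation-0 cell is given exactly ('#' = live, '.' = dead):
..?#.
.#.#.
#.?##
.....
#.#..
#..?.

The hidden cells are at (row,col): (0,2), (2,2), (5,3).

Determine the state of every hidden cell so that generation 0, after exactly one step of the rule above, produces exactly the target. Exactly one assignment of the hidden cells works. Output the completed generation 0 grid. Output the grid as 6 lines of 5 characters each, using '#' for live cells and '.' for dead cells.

Answer: ..##.
.#.#.
#..##
.....
#.#..
#..#.

Derivation:
Hidden generation-0 cells (in order): (0,2), (2,2), (5,3).
A hidden cell only influences target cells in its own 3x3 neighborhood. Try each of the 2^3 = 8 assignments, step the completed generation 0 forward once under B3/S23, and compare with the target:
  (0,2)=. (2,2)=. (5,3)=. -> step gives (0,1)='.' but target has '#' -> reject
  (0,2)=. (2,2)=. (5,3)=# -> step gives (0,1)='.' but target has '#' -> reject
  (0,2)=. (2,2)=# (5,3)=. -> step gives (0,1)='.' but target has '#' -> reject
  (0,2)=. (2,2)=# (5,3)=# -> step gives (0,1)='.' but target has '#' -> reject
  (0,2)=# (2,2)=. (5,3)=. -> step gives (0,2)='#' but target has '.' -> reject
  (0,2)=# (2,2)=. (5,3)=# -> step reproduces the target at every cell -> ACCEPT
  (0,2)=# (2,2)=# (5,3)=. -> step gives (0,2)='#' but target has '.' -> reject
  (0,2)=# (2,2)=# (5,3)=# -> step gives (2,1)='#' but target has '.' -> reject
Unique solution: (0,2)=live, (2,2)=dead, (5,3)=live.
Check: live-neighbor counts of every cell in the completed generation 0:
23434
32545
22323
33234
13123
14434
Applying B3/S23 to generation 0 with these counts gives:
.#.#.
##...
#.###
##.#.
.#..#
...#.
which matches the target exactly.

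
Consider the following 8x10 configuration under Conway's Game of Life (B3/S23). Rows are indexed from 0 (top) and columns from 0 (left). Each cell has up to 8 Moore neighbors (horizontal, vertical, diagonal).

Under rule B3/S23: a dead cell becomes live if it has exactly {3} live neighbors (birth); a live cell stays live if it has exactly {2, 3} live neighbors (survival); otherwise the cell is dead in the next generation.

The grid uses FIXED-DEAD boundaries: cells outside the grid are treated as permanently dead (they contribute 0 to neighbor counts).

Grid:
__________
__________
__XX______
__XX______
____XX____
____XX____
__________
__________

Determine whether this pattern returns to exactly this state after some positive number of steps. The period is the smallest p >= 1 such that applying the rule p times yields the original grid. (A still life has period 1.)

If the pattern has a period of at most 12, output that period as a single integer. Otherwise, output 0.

Answer: 2

Derivation:
Simulating and comparing each generation to the original:
Gen 0 (original, given above): 8 live cells
Gen 1: 6 live cells, differs from original
Gen 2: 8 live cells, MATCHES original -> period = 2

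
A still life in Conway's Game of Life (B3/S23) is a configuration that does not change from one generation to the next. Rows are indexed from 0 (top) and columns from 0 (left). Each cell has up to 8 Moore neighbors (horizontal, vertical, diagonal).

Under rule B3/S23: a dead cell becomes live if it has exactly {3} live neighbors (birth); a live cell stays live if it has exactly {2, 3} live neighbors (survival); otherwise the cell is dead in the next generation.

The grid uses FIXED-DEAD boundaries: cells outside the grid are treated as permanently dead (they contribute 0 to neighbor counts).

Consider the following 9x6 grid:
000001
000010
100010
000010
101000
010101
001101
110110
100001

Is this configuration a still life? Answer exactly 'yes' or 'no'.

Compute generation 1 and compare to generation 0 (given above):
Generation 1:
000000
000011
000111
010100
011110
010100
100001
110101
110010
Cell (0,5) differs: gen0=1 vs gen1=0 -> NOT a still life.

Answer: no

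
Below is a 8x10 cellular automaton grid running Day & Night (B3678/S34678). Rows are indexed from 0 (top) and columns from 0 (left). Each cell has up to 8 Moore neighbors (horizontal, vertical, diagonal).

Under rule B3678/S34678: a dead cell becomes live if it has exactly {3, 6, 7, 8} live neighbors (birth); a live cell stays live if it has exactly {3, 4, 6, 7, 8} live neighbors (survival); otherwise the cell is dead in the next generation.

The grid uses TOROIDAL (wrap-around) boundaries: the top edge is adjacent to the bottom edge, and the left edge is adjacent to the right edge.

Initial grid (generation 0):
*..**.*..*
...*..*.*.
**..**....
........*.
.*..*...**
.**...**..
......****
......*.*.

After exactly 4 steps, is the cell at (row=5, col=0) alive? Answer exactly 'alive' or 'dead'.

Answer: dead

Derivation:
Simulating step by step:
Generation 0 (given above): 27 live cells
Generation 1: 25 live cells
........**
.***...*..
.......*.*
.*..**....
*.*.....*.
.....**.*.
.....****.
*.....***.
Generation 2: 33 live cells
***...*.**
*........*
**.**.*.*.
*.......**
.*..*.**.*
.....****.
.....****.
.....***..
Generation 3: 36 live cells
**...**.**
**.*.*...*
.*.....***
..***.*.*.
......*.**
....*.**.*
....*.***.
**...***..
Generation 4: 37 live cells
*....*..*.
**..*...**
.*...*****
*....*.*..
....*.****
......****
*....*****
**..*.**..

Cell (5,0) at generation 4: 0 -> dead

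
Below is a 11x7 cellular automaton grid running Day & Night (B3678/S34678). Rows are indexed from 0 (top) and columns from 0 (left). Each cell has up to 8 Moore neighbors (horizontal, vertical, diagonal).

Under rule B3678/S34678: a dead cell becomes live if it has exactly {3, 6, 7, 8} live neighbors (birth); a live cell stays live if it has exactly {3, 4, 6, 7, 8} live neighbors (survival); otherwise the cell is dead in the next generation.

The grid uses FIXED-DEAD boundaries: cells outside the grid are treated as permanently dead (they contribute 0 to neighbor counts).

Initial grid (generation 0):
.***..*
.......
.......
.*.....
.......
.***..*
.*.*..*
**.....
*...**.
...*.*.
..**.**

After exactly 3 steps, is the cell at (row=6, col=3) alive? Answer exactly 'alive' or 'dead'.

Answer: alive

Derivation:
Simulating step by step:
Generation 0 (given above): 23 live cells
Generation 1: 16 live cells
.......
..*....
.......
.......
.*.....
..*....
.**....
***.**.
.*..*..
..****.
.......
Generation 2: 12 live cells
.......
.......
.......
.......
.......
..*....
*.*....
*.*....
**.*...
...**..
...**..
Generation 3: 13 live cells
.......
.......
.......
.......
.......
.*.....
...*...
****...
.*.**..
...**..
...**..

Cell (6,3) at generation 3: 1 -> alive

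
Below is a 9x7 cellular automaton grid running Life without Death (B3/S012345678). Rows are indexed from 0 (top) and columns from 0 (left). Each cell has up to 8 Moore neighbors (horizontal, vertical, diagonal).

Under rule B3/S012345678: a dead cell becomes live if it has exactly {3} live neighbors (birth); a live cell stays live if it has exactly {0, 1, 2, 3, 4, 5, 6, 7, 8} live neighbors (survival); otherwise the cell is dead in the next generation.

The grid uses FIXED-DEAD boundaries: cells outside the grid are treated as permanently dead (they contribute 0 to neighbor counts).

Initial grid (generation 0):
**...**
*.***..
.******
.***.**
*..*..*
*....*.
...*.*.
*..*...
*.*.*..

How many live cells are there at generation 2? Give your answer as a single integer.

Simulating step by step:
Generation 0 (given above): 31 live cells
Generation 1: 41 live cells
*******
*.***..
*******
****.**
*..*..*
*....**
...*.*.
****...
*****..
Generation 2: 43 live cells
*******
*.***..
*******
****.**
*..*..*
*....**
*..*.**
****...
*****..
Population at generation 2: 43

Answer: 43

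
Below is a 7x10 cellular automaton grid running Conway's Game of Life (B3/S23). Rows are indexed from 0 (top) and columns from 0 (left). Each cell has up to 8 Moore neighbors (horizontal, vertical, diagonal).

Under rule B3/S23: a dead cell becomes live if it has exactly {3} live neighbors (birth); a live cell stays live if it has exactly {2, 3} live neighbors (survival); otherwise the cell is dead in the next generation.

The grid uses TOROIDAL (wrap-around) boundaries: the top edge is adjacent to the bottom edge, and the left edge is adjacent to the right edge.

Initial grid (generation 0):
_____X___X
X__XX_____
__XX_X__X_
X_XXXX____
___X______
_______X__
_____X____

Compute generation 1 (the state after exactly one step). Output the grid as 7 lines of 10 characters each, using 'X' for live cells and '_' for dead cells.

Answer: _____X____
__XX_X___X
_____X___X
_X___X____
__XX______
__________
______X___

Derivation:
Simulating step by step:
Generation 0 (given above): 17 live cells
Generation 1: 12 live cells
(generation 1 grid is the final answer)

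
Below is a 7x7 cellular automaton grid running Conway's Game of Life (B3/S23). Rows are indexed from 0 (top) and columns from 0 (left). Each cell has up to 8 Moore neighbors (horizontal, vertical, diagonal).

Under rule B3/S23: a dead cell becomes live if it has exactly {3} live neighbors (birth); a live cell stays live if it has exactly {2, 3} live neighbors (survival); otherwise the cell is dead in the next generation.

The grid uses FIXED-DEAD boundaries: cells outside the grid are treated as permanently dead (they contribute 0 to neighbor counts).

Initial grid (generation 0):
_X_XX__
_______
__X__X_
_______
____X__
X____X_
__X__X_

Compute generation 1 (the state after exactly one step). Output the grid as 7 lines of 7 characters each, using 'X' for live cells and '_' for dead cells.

Answer: _______
__XXX__
_______
_______
_______
____XX_
_______

Derivation:
Simulating step by step:
Generation 0 (given above): 10 live cells
Generation 1: 5 live cells
(generation 1 grid is the final answer)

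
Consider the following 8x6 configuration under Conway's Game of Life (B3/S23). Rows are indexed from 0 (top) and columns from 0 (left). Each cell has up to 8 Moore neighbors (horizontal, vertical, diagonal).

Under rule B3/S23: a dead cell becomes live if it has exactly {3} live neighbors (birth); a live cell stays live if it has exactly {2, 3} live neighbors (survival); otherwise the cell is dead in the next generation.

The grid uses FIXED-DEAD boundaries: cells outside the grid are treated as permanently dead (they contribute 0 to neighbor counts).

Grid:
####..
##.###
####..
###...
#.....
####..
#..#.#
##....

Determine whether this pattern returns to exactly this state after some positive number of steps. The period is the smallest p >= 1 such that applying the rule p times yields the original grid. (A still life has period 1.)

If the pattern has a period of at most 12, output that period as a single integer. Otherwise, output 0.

Answer: 0

Derivation:
Simulating and comparing each generation to the original:
Gen 0 (original, given above): 26 live cells
Gen 1: 12 live cells, differs from original
Gen 2: 3 live cells, differs from original
Gen 3: 0 live cells, differs from original
Gen 4: 0 live cells, differs from original
Gen 5: 0 live cells, differs from original
Gen 6: 0 live cells, differs from original
Gen 7: 0 live cells, differs from original
Gen 8: 0 live cells, differs from original
Gen 9: 0 live cells, differs from original
Gen 10: 0 live cells, differs from original
Gen 11: 0 live cells, differs from original
Gen 12: 0 live cells, differs from original
No period found within 12 steps.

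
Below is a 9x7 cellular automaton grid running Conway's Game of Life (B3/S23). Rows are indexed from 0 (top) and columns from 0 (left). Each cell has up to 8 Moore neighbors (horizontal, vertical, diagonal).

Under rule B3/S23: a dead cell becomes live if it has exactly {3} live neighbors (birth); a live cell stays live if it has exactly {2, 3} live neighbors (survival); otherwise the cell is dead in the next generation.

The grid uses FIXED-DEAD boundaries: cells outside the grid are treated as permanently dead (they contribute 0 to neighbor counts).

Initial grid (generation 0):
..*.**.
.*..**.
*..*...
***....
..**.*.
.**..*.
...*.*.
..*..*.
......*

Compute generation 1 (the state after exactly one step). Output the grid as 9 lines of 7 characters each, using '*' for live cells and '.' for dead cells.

Answer: ...***.
.**..*.
*..**..
*...*..
*..**..
.*...**
.*.*.**
....***
.......

Derivation:
Simulating step by step:
Generation 0 (given above): 22 live cells
Generation 1: 24 live cells
(generation 1 grid is the final answer)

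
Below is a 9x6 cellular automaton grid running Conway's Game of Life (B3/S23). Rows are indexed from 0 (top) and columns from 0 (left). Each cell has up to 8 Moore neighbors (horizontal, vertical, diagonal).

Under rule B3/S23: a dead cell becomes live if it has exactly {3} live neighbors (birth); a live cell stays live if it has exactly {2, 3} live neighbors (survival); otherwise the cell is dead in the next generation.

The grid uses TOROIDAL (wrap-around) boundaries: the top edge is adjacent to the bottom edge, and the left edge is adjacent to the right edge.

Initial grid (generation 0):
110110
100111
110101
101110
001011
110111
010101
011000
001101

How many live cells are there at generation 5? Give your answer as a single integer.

Answer: 4

Derivation:
Simulating step by step:
Generation 0 (given above): 32 live cells
Generation 1: 6 live cells
010000
000000
000000
000000
000000
010000
000101
010000
000001
Generation 2: 5 live cells
000000
000000
000000
000000
000000
000000
101000
100010
100000
Generation 3: 4 live cells
000000
000000
000000
000000
000000
000000
010001
100000
000001
Generation 4: 3 live cells
000000
000000
000000
000000
000000
000000
100000
100001
000000
Generation 5: 4 live cells
000000
000000
000000
000000
000000
000000
100001
100001
000000
Population at generation 5: 4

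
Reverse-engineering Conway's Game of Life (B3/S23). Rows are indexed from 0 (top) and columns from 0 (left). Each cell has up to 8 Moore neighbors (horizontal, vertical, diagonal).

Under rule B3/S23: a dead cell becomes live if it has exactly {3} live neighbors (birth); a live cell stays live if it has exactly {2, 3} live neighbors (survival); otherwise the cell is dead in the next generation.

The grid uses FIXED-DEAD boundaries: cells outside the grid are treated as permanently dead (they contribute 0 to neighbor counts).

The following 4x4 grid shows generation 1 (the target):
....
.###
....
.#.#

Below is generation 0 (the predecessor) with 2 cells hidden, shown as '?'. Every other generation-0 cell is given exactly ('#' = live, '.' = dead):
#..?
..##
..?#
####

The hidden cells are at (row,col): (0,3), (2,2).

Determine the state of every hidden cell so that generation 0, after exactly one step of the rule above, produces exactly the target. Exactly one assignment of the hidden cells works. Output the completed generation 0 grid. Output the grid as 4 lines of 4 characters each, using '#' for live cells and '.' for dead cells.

Hidden generation-0 cells (in order): (0,3), (2,2).
A hidden cell only influences target cells in its own 3x3 neighborhood. Try each of the 2^2 = 4 assignments, step the completed generation 0 forward once under B3/S23, and compare with the target:
  (0,3)=. (2,2)=. -> step gives (1,1)='.' but target has '#' -> reject
  (0,3)=. (2,2)=# -> step reproduces the target at every cell -> ACCEPT
  (0,3)=# (2,2)=. -> step gives (0,2)='#' but target has '.' -> reject
  (0,3)=# (2,2)=# -> step gives (0,2)='#' but target has '.' -> reject
Unique solution: (0,3)=dead, (2,2)=live.
Check: live-neighbor counts of every cell in the completed generation 0:
0222
1333
2565
1343
Applying B3/S23 to generation 0 with these counts gives:
....
.###
....
.#.#
which matches the target exactly.

Answer: #...
..##
..##
####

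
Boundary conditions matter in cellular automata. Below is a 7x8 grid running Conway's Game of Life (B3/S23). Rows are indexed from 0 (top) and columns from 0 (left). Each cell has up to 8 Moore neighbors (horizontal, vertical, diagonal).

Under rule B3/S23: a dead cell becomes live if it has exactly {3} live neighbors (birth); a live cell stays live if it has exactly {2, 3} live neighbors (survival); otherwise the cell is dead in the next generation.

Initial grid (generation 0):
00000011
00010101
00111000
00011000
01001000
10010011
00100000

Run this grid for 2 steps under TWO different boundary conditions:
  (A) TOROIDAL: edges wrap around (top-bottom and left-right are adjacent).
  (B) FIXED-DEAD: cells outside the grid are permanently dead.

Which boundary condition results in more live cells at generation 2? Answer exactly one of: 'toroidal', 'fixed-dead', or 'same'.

Under TOROIDAL boundary, generation 2:
10000011
00111101
00110100
01010100
00101101
00111010
00100010
Population = 24

Under FIXED-DEAD boundary, generation 2:
00000011
00111101
00110100
00010110
01101100
01111000
00100000
Population = 22

Comparison: toroidal=24, fixed-dead=22 -> toroidal

Answer: toroidal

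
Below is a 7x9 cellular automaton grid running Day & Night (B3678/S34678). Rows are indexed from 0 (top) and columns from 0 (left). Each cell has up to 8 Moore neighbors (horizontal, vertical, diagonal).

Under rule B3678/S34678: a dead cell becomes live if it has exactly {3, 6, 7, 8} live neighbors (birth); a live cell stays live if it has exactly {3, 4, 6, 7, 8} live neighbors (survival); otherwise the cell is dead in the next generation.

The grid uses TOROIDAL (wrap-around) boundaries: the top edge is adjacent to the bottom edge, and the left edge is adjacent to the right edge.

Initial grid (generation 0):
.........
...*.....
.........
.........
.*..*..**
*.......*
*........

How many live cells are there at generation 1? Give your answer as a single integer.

Answer: 6

Derivation:
Simulating step by step:
Generation 0 (given above): 8 live cells
Generation 1: 6 live cells
.........
.........
.........
.........
........*
**.....**
........*
Population at generation 1: 6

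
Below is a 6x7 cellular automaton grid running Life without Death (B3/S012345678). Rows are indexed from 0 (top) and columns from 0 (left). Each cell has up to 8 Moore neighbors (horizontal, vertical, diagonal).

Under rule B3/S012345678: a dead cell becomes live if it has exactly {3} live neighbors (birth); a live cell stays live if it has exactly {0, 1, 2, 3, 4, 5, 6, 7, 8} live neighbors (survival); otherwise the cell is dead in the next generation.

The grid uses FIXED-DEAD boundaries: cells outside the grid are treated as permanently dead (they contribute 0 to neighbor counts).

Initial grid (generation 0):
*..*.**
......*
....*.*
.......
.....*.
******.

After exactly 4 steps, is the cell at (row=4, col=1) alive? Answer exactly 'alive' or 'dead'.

Simulating step by step:
Generation 0 (given above): 14 live cells
Generation 1: 20 live cells
*..*.**
....*.*
....***
.....*.
.***.*.
******.
Generation 2: 26 live cells
*..****
...**.*
....***
..**.*.
****.**
******.
Generation 3: 28 live cells
*..****
...**.*
..*.***
..**.*.
****.**
*******
Generation 4: 29 live cells
*..****
..***.*
..*.***
..**.*.
****.**
*******

Cell (4,1) at generation 4: 1 -> alive

Answer: alive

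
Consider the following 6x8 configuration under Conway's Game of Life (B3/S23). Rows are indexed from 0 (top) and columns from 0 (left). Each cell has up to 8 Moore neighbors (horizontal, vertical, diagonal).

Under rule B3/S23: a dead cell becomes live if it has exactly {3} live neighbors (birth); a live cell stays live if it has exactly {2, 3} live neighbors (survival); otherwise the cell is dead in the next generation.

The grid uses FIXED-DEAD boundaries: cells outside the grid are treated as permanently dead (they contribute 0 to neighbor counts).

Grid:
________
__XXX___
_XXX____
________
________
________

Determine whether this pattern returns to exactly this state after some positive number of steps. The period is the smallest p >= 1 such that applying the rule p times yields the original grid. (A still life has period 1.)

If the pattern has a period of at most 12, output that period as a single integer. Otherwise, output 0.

Simulating and comparing each generation to the original:
Gen 0 (original, given above): 6 live cells
Gen 1: 6 live cells, differs from original
Gen 2: 6 live cells, MATCHES original -> period = 2

Answer: 2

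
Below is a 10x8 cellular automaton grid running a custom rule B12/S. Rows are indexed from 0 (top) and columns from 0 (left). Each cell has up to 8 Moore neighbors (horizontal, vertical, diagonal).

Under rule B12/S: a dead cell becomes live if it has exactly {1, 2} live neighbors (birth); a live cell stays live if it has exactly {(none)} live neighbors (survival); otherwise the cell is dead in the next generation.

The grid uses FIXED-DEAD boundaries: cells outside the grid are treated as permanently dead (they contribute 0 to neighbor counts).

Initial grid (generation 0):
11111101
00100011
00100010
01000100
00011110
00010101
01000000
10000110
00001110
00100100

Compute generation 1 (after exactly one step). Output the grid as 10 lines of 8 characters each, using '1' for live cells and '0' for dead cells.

Simulating step by step:
Generation 0 (given above): 30 live cells
Generation 1: 27 live cells
(generation 1 grid is the final answer)

Answer: 00000000
10000000
10011000
10000001
11000001
11000000
10110001
01110001
11110001
01010001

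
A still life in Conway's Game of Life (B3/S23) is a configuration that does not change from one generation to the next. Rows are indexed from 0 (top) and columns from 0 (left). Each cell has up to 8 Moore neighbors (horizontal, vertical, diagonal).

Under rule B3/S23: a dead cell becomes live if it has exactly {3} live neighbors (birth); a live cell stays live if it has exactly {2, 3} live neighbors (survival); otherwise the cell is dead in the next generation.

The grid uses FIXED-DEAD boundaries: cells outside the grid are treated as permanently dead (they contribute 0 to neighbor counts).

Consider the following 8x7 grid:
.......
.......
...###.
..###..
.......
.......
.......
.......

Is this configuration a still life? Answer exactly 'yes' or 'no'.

Answer: no

Derivation:
Compute generation 1 and compare to generation 0 (given above):
Generation 1:
.......
....#..
..#..#.
..#..#.
...#...
.......
.......
.......
Cell (1,4) differs: gen0=0 vs gen1=1 -> NOT a still life.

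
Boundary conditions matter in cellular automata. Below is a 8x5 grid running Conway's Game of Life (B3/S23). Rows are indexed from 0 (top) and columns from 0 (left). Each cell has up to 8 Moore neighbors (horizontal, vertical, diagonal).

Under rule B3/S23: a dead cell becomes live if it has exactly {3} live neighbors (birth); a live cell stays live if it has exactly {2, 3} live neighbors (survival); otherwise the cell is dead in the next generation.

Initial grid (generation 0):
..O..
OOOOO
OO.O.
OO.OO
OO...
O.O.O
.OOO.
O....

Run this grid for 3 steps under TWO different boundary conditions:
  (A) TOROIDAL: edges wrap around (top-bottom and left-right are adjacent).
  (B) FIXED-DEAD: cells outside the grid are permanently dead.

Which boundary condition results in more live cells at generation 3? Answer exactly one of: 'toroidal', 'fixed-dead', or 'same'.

Answer: same

Derivation:
Under TOROIDAL boundary, generation 3:
.....
.....
.....
.....
.....
..OOO
..O.O
..OOO
Population = 8

Under FIXED-DEAD boundary, generation 3:
.....
.....
...OO
..O..
.....
.O...
O...O
.O.O.
Population = 8

Comparison: toroidal=8, fixed-dead=8 -> same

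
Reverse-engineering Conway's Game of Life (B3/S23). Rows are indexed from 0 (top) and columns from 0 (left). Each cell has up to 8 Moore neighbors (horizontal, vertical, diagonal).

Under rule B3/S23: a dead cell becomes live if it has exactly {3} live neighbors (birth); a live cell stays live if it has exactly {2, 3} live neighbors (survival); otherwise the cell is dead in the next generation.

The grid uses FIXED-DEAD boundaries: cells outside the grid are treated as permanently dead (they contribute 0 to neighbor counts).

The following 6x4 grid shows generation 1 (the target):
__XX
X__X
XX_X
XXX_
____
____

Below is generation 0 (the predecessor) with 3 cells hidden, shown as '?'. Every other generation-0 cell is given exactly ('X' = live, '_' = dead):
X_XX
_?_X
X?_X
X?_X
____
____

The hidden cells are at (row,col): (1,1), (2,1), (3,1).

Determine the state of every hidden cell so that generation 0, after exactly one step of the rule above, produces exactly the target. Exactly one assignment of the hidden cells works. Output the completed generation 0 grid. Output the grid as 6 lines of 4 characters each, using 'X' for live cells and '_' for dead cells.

Hidden generation-0 cells (in order): (1,1), (2,1), (3,1).
A hidden cell only influences target cells in its own 3x3 neighborhood. Try each of the 2^3 = 8 assignments, step the completed generation 0 forward once under B3/S23, and compare with the target:
  (1,1)=_ (2,1)=_ (3,1)=_ -> step gives (1,0)='_' but target has 'X' -> reject
  (1,1)=_ (2,1)=_ (3,1)=X -> step gives (1,0)='_' but target has 'X' -> reject
  (1,1)=_ (2,1)=X (3,1)=_ -> step reproduces the target at every cell -> ACCEPT
  (1,1)=_ (2,1)=X (3,1)=X -> step gives (3,2)='_' but target has 'X' -> reject
  (1,1)=X (2,1)=_ (3,1)=_ -> step gives (0,1)='X' but target has '_' -> reject
  (1,1)=X (2,1)=_ (3,1)=X -> step gives (0,1)='X' but target has '_' -> reject
  (1,1)=X (2,1)=X (3,1)=_ -> step gives (0,1)='X' but target has '_' -> reject
  (1,1)=X (2,1)=X (3,1)=X -> step gives (0,1)='X' but target has '_' -> reject
Unique solution: (1,1)=dead, (2,1)=live, (3,1)=dead.
Check: live-neighbor counts of every cell in the completed generation 0:
0222
3453
2242
2331
1111
0000
Applying B3/S23 to generation 0 with these counts gives:
__XX
X__X
XX_X
XXX_
____
____
which matches the target exactly.

Answer: X_XX
___X
XX_X
X__X
____
____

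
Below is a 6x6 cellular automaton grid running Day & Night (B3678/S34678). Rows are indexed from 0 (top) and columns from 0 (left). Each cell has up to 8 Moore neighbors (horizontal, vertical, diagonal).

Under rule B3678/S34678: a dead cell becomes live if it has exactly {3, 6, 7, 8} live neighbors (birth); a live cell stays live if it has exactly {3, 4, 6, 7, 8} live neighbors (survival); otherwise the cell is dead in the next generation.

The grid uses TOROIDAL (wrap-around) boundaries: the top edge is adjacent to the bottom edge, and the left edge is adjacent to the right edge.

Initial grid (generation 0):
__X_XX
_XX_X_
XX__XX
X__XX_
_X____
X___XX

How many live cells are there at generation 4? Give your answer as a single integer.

Answer: 14

Derivation:
Simulating step by step:
Generation 0 (given above): 17 live cells
Generation 1: 17 live cells
____X_
_XX_XX
XX__X_
X_X_X_
___X__
XX_XXX
Generation 2: 12 live cells
_____X
_X__XX
X___XX
______
___X__
__XXXX
Generation 3: 13 live cells
__X_XX
____X_
X___XX
____XX
__XX__
___XX_
Generation 4: 14 live cells
____XX
X___XX
___XX_
X___XX
___X_X
____XX
Population at generation 4: 14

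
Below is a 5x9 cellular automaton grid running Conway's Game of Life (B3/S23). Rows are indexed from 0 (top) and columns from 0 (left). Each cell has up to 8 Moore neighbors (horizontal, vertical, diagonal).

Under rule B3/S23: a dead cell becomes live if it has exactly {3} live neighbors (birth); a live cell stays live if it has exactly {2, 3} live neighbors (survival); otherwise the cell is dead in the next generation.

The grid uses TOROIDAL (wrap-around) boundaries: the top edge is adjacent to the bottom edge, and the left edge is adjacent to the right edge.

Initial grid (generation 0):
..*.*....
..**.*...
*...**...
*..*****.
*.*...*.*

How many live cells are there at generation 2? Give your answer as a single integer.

Answer: 19

Derivation:
Simulating step by step:
Generation 0 (given above): 18 live cells
Generation 1: 16 live cells
..*.**...
.**..*...
.**.....*
*..*...*.
*.*...*.*
Generation 2: 19 live cells
*.*.***..
*...**...
...*....*
...*...*.
*.*.*****
Population at generation 2: 19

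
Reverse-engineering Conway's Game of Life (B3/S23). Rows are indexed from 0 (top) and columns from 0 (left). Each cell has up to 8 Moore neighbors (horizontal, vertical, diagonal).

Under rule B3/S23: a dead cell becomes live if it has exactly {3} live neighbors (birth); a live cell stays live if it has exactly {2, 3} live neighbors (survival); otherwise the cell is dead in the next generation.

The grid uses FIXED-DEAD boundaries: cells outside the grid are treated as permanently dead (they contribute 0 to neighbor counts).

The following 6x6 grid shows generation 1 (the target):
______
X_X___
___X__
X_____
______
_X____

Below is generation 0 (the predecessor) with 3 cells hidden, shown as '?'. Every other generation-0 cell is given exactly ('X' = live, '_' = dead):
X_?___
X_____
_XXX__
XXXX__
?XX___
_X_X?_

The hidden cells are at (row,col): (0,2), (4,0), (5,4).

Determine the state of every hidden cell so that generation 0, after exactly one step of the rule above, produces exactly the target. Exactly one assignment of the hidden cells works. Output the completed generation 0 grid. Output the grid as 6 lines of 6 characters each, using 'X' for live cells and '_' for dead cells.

Answer: X_____
X_____
_XXX__
XXXX__
_XX___
_X_X__

Derivation:
Hidden generation-0 cells (in order): (0,2), (4,0), (5,4).
A hidden cell only influences target cells in its own 3x3 neighborhood. Try each of the 2^3 = 8 assignments, step the completed generation 0 forward once under B3/S23, and compare with the target:
  (0,2)=_ (4,0)=_ (5,4)=_ -> step reproduces the target at every cell -> ACCEPT
  (0,2)=_ (4,0)=_ (5,4)=X -> step gives (4,4)='X' but target has '_' -> reject
  (0,2)=_ (4,0)=X (5,4)=_ -> step gives (3,0)='_' but target has 'X' -> reject
  (0,2)=_ (4,0)=X (5,4)=X -> step gives (3,0)='_' but target has 'X' -> reject
  (0,2)=X (4,0)=_ (5,4)=_ -> step gives (0,1)='X' but target has '_' -> reject
  (0,2)=X (4,0)=_ (5,4)=X -> step gives (0,1)='X' but target has '_' -> reject
  (0,2)=X (4,0)=X (5,4)=_ -> step gives (0,1)='X' but target has '_' -> reject
  (0,2)=X (4,0)=X (5,4)=X -> step gives (0,1)='X' but target has '_' -> reject
Unique solution: (0,2)=dead, (4,0)=dead, (5,4)=dead.
Check: live-neighbor counts of every cell in the completed generation 0:
120000
243210
455320
367420
456420
224110
Applying B3/S23 to generation 0 with these counts gives:
______
X_X___
___X__
X_____
______
_X____
which matches the target exactly.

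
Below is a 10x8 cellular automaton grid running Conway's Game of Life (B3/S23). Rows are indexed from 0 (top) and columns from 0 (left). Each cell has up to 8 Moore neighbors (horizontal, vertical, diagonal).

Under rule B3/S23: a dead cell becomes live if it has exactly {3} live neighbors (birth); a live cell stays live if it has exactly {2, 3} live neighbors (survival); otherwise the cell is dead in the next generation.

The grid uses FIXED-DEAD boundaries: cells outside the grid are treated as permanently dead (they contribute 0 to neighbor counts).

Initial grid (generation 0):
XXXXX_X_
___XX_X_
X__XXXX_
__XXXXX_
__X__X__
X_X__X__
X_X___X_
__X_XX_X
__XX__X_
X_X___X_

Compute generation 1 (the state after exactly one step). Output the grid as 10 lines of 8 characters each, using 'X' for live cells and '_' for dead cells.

Answer: _XX_X___
X_____XX
_______X
_XX_____
__X_____
__XX_XX_
__X_X_X_
__X_XX_X
__X_X_XX
_XXX____

Derivation:
Simulating step by step:
Generation 0 (given above): 37 live cells
Generation 1: 28 live cells
(generation 1 grid is the final answer)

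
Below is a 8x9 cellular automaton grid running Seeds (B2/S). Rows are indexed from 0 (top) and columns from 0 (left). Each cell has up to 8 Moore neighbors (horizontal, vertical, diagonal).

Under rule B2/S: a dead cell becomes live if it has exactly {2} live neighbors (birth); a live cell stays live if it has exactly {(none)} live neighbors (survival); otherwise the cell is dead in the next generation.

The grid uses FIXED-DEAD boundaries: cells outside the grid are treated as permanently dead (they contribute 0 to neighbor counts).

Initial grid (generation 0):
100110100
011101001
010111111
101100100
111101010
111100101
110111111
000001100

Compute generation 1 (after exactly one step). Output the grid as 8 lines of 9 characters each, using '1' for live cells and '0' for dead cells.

Simulating step by step:
Generation 0 (given above): 42 live cells
Generation 1: 7 live cells
(generation 1 grid is the final answer)

Answer: 000000010
000000000
000000000
000000000
000000001
000000000
000000000
111100001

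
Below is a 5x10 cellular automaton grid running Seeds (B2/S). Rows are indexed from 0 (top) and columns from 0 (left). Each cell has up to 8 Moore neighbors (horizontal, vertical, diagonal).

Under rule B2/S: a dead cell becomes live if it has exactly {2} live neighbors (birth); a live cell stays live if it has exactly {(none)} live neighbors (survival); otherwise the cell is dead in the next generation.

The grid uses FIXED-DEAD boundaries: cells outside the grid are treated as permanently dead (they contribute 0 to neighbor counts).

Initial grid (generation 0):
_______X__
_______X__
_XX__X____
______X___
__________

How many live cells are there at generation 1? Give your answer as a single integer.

Answer: 9

Derivation:
Simulating step by step:
Generation 0 (given above): 6 live cells
Generation 1: 9 live cells
______X_X_
_XX_____X_
_______X__
_XX__X____
__________
Population at generation 1: 9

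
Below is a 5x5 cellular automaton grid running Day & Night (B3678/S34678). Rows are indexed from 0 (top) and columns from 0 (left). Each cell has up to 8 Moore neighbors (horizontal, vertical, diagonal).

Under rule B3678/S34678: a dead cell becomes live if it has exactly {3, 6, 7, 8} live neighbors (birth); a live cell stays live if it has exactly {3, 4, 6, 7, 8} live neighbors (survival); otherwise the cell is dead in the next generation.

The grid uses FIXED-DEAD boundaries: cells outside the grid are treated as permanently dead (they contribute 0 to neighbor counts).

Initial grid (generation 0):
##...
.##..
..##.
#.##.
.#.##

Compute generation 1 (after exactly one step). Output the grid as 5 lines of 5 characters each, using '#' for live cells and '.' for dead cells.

Simulating step by step:
Generation 0 (given above): 12 live cells
Generation 1: 8 live cells
(generation 1 grid is the final answer)

Answer: .##..
####.
...#.
.....
...#.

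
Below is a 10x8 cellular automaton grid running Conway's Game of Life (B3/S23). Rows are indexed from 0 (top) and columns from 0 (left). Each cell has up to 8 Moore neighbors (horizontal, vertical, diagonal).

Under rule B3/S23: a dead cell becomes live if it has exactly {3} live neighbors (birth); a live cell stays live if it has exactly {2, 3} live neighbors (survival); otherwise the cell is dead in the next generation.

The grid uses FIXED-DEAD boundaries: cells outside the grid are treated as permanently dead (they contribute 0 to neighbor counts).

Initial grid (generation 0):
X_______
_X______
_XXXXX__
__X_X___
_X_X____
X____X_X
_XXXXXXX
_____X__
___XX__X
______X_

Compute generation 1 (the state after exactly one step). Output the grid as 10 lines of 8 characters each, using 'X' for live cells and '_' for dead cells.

Answer: ________
XX_XX___
_X__XX__
_____X__
_XXXX___
X____X_X
_XXX___X
_______X
____XXX_
________

Derivation:
Simulating step by step:
Generation 0 (given above): 26 live cells
Generation 1: 23 live cells
(generation 1 grid is the final answer)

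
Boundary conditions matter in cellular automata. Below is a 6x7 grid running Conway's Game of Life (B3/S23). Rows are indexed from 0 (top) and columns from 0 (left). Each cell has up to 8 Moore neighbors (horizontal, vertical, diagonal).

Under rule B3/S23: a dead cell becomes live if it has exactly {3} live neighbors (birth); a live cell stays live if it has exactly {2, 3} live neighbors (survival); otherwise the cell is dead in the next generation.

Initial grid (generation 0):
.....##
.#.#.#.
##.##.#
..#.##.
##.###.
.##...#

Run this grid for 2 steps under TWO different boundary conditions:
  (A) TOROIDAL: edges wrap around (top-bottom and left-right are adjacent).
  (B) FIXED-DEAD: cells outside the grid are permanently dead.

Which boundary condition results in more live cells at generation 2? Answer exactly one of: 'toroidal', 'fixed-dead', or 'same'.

Answer: fixed-dead

Derivation:
Under TOROIDAL boundary, generation 2:
.#..##.
.#..#..
###....
.#....#
.##....
.######
Population = 18

Under FIXED-DEAD boundary, generation 2:
....##.
###.#.#
###....
##...##
#.###.#
######.
Population = 25

Comparison: toroidal=18, fixed-dead=25 -> fixed-dead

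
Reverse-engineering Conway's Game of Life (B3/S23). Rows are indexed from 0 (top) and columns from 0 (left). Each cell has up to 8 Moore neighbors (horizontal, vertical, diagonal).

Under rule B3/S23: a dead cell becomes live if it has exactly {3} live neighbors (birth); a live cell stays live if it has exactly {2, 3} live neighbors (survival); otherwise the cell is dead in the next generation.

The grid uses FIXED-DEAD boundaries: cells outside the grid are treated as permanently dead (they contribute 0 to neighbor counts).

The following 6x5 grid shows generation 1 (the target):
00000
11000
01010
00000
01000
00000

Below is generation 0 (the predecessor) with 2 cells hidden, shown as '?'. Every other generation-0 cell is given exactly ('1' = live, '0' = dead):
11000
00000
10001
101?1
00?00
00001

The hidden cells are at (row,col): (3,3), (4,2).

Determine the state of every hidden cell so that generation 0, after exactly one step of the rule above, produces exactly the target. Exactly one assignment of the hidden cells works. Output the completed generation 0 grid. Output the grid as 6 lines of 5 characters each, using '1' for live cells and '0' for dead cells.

Answer: 11000
00000
10001
10101
00100
00001

Derivation:
Hidden generation-0 cells (in order): (3,3), (4,2).
A hidden cell only influences target cells in its own 3x3 neighborhood. Try each of the 2^2 = 4 assignments, step the completed generation 0 forward once under B3/S23, and compare with the target:
  (3,3)=0 (4,2)=0 -> step gives (3,1)='1' but target has '0' -> reject
  (3,3)=0 (4,2)=1 -> step reproduces the target at every cell -> ACCEPT
  (3,3)=1 (4,2)=0 -> step gives (2,3)='0' but target has '1' -> reject
  (3,3)=1 (4,2)=1 -> step gives (2,3)='0' but target has '1' -> reject
Unique solution: (3,3)=dead, (4,2)=live.
Check: live-neighbor counts of every cell in the completed generation 0:
11100
33111
13131
14141
13142
01120
Applying B3/S23 to generation 0 with these counts gives:
00000
11000
01010
00000
01000
00000
which matches the target exactly.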